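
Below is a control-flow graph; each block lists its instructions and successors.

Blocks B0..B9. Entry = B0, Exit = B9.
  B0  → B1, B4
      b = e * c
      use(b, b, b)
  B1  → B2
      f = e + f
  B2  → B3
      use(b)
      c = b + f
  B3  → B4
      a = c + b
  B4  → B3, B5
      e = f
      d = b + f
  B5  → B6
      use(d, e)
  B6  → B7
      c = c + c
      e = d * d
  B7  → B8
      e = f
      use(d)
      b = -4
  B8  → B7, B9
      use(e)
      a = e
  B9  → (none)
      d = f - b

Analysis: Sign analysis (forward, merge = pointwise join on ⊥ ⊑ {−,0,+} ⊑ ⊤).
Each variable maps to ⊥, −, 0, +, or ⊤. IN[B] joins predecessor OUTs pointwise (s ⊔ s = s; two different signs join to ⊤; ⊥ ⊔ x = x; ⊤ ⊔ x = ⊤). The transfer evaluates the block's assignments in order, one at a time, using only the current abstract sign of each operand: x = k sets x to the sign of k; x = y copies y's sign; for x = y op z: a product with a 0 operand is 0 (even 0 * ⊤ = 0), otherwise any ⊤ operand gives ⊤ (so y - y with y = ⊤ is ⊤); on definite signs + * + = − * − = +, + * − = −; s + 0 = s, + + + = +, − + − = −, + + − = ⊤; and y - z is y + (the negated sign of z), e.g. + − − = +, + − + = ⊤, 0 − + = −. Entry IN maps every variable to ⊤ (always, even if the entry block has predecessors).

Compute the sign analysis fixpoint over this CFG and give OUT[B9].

Answer: {a: ⊤, b: -, c: ⊤, d: ⊤, e: ⊤, f: ⊤}

Derivation:
Converged values:
  B0:  IN=(all ⊤)  OUT=(all ⊤)
  B1:  IN=(all ⊤)  OUT=(all ⊤)
  B2:  IN=(all ⊤)  OUT=(all ⊤)
  B3:  IN=(all ⊤)  OUT=(all ⊤)
  B4:  IN=(all ⊤)  OUT=(all ⊤)
  B5:  IN=(all ⊤)  OUT=(all ⊤)
  B6:  IN=(all ⊤)  OUT=(all ⊤)
  B7:  IN=(all ⊤)  OUT={b:-; rest ⊤}
  B8:  IN={b:-; rest ⊤}  OUT={b:-; rest ⊤}
  B9:  IN={b:-; rest ⊤}  OUT={b:-; rest ⊤}

Merge at B9: IN[B9] = OUT[B8] = {a: ⊤, b: -, c: ⊤, d: ⊤, e: ⊤, f: ⊤}
Applying B9's transfer function to that IN value gives OUT[B9] (row B9 above).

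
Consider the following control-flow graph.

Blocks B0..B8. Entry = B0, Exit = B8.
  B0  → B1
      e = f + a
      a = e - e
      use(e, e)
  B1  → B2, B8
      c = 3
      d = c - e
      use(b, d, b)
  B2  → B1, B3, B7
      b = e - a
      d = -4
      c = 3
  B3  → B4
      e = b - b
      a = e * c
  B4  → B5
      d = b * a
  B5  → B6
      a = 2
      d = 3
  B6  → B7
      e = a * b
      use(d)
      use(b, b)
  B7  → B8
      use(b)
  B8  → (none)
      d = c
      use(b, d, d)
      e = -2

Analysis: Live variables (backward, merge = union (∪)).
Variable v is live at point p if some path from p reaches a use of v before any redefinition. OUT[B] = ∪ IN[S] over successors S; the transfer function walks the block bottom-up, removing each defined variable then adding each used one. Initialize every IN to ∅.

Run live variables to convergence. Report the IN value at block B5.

Converged values:
  B0:   IN={a, b, f}   OUT={a, b, e}
  B1:   IN={a, b, e}   OUT={a, b, c, e}
  B2:   IN={a, e}   OUT={a, b, c, e}
  B3:   IN={b, c}   OUT={a, b, c}
  B4:   IN={a, b, c}   OUT={b, c}
  B5:   IN={b, c}   OUT={a, b, c, d}
  B6:   IN={a, b, c, d}   OUT={b, c}
  B7:   IN={b, c}   OUT={b, c}
  B8:   IN={b, c}   OUT={}

Merge at B5: OUT[B5] = IN[B6] = {a, b, c, d}
Applying B5's transfer function to that OUT value gives IN[B5] (row B5 above).

Answer: {b, c}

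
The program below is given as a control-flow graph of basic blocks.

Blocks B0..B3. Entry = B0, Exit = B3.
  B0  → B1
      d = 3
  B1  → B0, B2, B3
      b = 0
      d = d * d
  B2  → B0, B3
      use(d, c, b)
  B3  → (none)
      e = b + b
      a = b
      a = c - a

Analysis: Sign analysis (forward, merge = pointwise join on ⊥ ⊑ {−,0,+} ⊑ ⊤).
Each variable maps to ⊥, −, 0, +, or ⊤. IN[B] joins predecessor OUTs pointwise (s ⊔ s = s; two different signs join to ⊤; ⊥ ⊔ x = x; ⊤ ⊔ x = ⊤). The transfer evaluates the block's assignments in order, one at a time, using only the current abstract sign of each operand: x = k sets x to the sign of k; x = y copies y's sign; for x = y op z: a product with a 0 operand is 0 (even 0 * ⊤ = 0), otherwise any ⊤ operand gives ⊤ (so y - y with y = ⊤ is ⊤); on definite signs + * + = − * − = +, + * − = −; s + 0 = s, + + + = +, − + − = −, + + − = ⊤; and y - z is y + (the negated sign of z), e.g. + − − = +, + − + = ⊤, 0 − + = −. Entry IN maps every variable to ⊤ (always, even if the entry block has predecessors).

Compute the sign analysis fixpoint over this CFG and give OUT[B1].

Converged values:
  B0:   IN=(all ⊤)   OUT={d:+; rest ⊤}
  B1:   IN={d:+; rest ⊤}   OUT={b:0, d:+; rest ⊤}
  B2:   IN={b:0, d:+; rest ⊤}   OUT={b:0, d:+; rest ⊤}
  B3:   IN={b:0, d:+; rest ⊤}   OUT={b:0, d:+, e:0; rest ⊤}

Merge at B1: IN[B1] = OUT[B0] = {a: ⊤, b: ⊤, c: ⊤, d: +, e: ⊤, f: ⊤}
Applying B1's transfer function to that IN value gives OUT[B1] (row B1 above).

Answer: {a: ⊤, b: 0, c: ⊤, d: +, e: ⊤, f: ⊤}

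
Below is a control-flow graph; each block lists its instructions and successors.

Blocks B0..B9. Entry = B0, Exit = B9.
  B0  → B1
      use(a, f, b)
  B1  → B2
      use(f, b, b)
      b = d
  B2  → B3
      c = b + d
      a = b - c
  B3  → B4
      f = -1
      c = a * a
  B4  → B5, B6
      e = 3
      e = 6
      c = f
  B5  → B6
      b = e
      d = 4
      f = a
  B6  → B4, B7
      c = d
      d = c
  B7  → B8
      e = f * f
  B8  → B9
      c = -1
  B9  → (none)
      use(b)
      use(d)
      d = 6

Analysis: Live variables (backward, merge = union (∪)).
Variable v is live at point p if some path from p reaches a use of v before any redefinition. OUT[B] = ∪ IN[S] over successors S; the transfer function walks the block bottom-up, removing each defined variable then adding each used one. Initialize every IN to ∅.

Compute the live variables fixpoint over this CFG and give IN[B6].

Converged values:
  B0:   IN={a, b, d, f}   OUT={b, d, f}
  B1:   IN={b, d, f}   OUT={b, d}
  B2:   IN={b, d}   OUT={a, b, d}
  B3:   IN={a, b, d}   OUT={a, b, d, f}
  B4:   IN={a, b, d, f}   OUT={a, b, d, e, f}
  B5:   IN={a, e}   OUT={a, b, d, f}
  B6:   IN={a, b, d, f}   OUT={a, b, d, f}
  B7:   IN={b, d, f}   OUT={b, d}
  B8:   IN={b, d}   OUT={b, d}
  B9:   IN={b, d}   OUT={}

Merge at B6: OUT[B6] = IN[B4] ⊔ IN[B7] = {a, b, d, f}
Applying B6's transfer function to that OUT value gives IN[B6] (row B6 above).

Answer: {a, b, d, f}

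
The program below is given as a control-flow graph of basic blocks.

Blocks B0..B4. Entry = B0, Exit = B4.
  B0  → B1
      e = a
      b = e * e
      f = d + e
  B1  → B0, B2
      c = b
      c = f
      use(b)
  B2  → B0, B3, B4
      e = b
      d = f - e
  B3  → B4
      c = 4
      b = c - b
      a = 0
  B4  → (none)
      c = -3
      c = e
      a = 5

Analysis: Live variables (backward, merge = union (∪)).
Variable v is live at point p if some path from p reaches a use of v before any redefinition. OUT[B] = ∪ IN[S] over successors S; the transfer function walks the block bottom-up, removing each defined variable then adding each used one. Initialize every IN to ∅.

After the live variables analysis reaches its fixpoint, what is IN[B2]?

Answer: {a, b, f}

Trace:
Fixpoint table:
  B0:  IN={a, d}  OUT={a, b, d, f}
  B1:  IN={a, b, d, f}  OUT={a, b, d, f}
  B2:  IN={a, b, f}  OUT={a, b, d, e}
  B3:  IN={b, e}  OUT={e}
  B4:  IN={e}  OUT={}

Merge at B2: OUT[B2] = IN[B0] ⊔ IN[B3] ⊔ IN[B4] = {a, b, d, e}
Applying B2's transfer function to that OUT value gives IN[B2] (row B2 above).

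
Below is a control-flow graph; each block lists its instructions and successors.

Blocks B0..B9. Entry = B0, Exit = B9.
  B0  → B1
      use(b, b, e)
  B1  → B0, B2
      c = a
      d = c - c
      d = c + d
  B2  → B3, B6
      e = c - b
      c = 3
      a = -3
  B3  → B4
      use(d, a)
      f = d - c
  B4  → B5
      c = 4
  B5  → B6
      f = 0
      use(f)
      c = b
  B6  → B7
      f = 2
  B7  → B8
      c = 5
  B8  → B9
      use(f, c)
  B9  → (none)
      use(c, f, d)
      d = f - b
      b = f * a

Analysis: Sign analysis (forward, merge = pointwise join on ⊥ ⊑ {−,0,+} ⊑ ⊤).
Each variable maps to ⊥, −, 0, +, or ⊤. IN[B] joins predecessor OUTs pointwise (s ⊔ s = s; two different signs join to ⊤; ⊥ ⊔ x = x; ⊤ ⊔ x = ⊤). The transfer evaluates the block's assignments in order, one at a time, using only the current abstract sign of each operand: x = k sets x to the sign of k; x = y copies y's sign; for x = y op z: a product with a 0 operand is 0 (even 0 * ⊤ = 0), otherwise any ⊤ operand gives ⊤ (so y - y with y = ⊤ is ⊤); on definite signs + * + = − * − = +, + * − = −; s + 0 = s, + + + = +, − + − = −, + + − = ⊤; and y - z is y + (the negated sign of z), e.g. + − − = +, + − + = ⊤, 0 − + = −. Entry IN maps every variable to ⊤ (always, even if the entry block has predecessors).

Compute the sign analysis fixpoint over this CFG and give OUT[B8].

Answer: {a: -, b: ⊤, c: +, d: ⊤, e: ⊤, f: +}

Trace:
Per-block solution:
  B0: | IN=(all ⊤) | OUT=(all ⊤)
  B1: | IN=(all ⊤) | OUT=(all ⊤)
  B2: | IN=(all ⊤) | OUT={a:-, c:+; rest ⊤}
  B3: | IN={a:-, c:+; rest ⊤} | OUT={a:-, c:+; rest ⊤}
  B4: | IN={a:-, c:+; rest ⊤} | OUT={a:-, c:+; rest ⊤}
  B5: | IN={a:-, c:+; rest ⊤} | OUT={a:-, f:0; rest ⊤}
  B6: | IN={a:-; rest ⊤} | OUT={a:-, f:+; rest ⊤}
  B7: | IN={a:-, f:+; rest ⊤} | OUT={a:-, c:+, f:+; rest ⊤}
  B8: | IN={a:-, c:+, f:+; rest ⊤} | OUT={a:-, c:+, f:+; rest ⊤}
  B9: | IN={a:-, c:+, f:+; rest ⊤} | OUT={a:-, b:-, c:+, f:+; rest ⊤}

Merge at B8: IN[B8] = OUT[B7] = {a: -, b: ⊤, c: +, d: ⊤, e: ⊤, f: +}
Applying B8's transfer function to that IN value gives OUT[B8] (row B8 above).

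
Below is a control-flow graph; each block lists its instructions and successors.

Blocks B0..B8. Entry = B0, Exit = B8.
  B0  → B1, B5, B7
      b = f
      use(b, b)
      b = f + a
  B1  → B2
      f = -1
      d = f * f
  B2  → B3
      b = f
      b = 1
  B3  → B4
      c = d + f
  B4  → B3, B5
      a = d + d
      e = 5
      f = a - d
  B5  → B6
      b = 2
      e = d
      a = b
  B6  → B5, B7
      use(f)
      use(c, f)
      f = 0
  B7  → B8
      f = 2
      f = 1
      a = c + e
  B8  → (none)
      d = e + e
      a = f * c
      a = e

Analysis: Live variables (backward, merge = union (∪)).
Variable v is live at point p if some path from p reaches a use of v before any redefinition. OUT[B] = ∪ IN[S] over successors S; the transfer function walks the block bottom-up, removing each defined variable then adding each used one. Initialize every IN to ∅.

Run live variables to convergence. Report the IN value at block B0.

Answer: {a, c, d, e, f}

Working:
Converged values:
  B0: | IN={a, c, d, e, f} | OUT={c, d, e, f}
  B1: | IN={} | OUT={d, f}
  B2: | IN={d, f} | OUT={d, f}
  B3: | IN={d, f} | OUT={c, d}
  B4: | IN={c, d} | OUT={c, d, f}
  B5: | IN={c, d, f} | OUT={c, d, e, f}
  B6: | IN={c, d, e, f} | OUT={c, d, e, f}
  B7: | IN={c, e} | OUT={c, e, f}
  B8: | IN={c, e, f} | OUT={}

Merge at B0: OUT[B0] = IN[B1] ⊔ IN[B5] ⊔ IN[B7] = {c, d, e, f}
Applying B0's transfer function to that OUT value gives IN[B0] (row B0 above).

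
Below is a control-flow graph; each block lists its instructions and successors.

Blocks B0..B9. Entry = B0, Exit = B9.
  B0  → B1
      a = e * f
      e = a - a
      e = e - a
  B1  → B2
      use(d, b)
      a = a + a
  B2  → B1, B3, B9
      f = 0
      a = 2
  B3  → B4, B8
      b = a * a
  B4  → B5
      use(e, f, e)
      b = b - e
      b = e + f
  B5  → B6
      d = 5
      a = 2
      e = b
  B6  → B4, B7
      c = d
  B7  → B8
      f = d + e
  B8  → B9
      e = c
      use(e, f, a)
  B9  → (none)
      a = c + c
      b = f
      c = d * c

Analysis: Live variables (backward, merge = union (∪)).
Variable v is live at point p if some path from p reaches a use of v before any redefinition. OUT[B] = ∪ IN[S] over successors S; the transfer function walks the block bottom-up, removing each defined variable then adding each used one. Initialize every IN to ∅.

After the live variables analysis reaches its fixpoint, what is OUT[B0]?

Per-block solution:
  B0:   IN={b, c, d, e, f}   OUT={a, b, c, d, e}
  B1:   IN={a, b, c, d, e}   OUT={b, c, d, e}
  B2:   IN={b, c, d, e}   OUT={a, b, c, d, e, f}
  B3:   IN={a, c, d, e, f}   OUT={a, b, c, d, e, f}
  B4:   IN={b, e, f}   OUT={b, f}
  B5:   IN={b, f}   OUT={a, b, d, e, f}
  B6:   IN={a, b, d, e, f}   OUT={a, b, c, d, e, f}
  B7:   IN={a, c, d, e}   OUT={a, c, d, f}
  B8:   IN={a, c, d, f}   OUT={c, d, f}
  B9:   IN={c, d, f}   OUT={}

Merge at B0: OUT[B0] = IN[B1] = {a, b, c, d, e}

Answer: {a, b, c, d, e}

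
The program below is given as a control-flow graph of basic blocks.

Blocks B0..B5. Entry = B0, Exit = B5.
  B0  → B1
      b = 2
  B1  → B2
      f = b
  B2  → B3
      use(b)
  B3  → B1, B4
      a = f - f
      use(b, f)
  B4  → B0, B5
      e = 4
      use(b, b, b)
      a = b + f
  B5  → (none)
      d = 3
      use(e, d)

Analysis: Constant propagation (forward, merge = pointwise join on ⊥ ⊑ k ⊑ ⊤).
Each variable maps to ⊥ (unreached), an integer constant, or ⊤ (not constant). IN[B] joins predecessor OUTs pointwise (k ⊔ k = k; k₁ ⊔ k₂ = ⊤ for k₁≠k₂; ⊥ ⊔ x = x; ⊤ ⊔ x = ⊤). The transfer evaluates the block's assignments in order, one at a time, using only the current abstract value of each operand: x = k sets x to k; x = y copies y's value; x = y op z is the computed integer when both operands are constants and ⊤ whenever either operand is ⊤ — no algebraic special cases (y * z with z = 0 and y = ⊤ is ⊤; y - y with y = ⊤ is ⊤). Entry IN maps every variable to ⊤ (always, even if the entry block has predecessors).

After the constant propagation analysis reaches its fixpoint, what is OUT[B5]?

Answer: {a: 4, b: 2, c: ⊤, d: 3, e: 4, f: 2}

Trace:
Per-block solution:
  B0: | IN=(all ⊤) | OUT={b:2; rest ⊤}
  B1: | IN={b:2; rest ⊤} | OUT={b:2, f:2; rest ⊤}
  B2: | IN={b:2, f:2; rest ⊤} | OUT={b:2, f:2; rest ⊤}
  B3: | IN={b:2, f:2; rest ⊤} | OUT={a:0, b:2, f:2; rest ⊤}
  B4: | IN={a:0, b:2, f:2; rest ⊤} | OUT={a:4, b:2, e:4, f:2; rest ⊤}
  B5: | IN={a:4, b:2, e:4, f:2; rest ⊤} | OUT={a:4, b:2, d:3, e:4, f:2; rest ⊤}

Merge at B5: IN[B5] = OUT[B4] = {a: 4, b: 2, c: ⊤, d: ⊤, e: 4, f: 2}
Applying B5's transfer function to that IN value gives OUT[B5] (row B5 above).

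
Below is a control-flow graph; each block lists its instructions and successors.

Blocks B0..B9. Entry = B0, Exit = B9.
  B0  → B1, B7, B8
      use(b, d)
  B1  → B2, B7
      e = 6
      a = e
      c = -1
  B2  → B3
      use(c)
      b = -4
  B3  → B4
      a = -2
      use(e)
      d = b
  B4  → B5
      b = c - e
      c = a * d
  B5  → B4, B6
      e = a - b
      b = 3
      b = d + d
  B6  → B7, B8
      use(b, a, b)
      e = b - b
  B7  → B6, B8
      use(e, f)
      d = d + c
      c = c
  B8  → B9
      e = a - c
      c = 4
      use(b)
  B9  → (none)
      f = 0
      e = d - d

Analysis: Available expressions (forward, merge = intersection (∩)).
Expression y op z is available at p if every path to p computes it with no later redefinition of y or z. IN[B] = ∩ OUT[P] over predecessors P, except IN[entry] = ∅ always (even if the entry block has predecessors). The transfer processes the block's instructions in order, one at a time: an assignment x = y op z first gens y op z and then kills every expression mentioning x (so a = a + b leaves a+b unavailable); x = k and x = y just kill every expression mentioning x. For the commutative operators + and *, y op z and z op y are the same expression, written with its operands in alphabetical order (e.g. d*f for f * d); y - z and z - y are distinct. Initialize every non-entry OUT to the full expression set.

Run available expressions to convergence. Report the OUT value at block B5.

Answer: {a*d, d+d}

Derivation:
Per-block solution:
  B0:  IN={}  OUT={}
  B1:  IN={}  OUT={}
  B2:  IN={}  OUT={}
  B3:  IN={}  OUT={}
  B4:  IN={}  OUT={a*d}
  B5:  IN={a*d}  OUT={a*d, d+d}
  B6:  IN={}  OUT={b-b}
  B7:  IN={}  OUT={}
  B8:  IN={}  OUT={}
  B9:  IN={}  OUT={d-d}

Merge at B5: IN[B5] = OUT[B4] = {a*d}
Applying B5's transfer function to that IN value gives OUT[B5] (row B5 above).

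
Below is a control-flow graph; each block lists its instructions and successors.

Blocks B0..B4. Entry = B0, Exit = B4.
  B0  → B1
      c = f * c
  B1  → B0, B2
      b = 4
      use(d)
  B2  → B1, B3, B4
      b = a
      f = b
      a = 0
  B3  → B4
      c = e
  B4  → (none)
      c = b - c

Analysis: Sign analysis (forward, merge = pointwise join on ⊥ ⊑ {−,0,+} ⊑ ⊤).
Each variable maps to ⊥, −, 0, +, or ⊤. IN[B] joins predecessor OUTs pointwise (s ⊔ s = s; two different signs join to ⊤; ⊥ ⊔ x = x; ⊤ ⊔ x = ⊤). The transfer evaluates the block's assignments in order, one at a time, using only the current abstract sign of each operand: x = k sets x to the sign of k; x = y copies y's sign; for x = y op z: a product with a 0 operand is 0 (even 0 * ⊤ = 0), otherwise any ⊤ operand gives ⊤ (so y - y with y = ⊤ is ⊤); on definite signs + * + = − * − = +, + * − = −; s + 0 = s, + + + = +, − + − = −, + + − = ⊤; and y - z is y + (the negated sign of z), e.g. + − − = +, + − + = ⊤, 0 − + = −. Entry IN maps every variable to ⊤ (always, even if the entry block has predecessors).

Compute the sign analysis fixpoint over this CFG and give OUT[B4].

Converged values:
  B0:  IN=(all ⊤)  OUT=(all ⊤)
  B1:  IN=(all ⊤)  OUT={b:+; rest ⊤}
  B2:  IN={b:+; rest ⊤}  OUT={a:0; rest ⊤}
  B3:  IN={a:0; rest ⊤}  OUT={a:0; rest ⊤}
  B4:  IN={a:0; rest ⊤}  OUT={a:0; rest ⊤}

Merge at B4: IN[B4] = OUT[B2] ⊔ OUT[B3] = {a: 0, b: ⊤, c: ⊤, d: ⊤, e: ⊤, f: ⊤}
Applying B4's transfer function to that IN value gives OUT[B4] (row B4 above).

Answer: {a: 0, b: ⊤, c: ⊤, d: ⊤, e: ⊤, f: ⊤}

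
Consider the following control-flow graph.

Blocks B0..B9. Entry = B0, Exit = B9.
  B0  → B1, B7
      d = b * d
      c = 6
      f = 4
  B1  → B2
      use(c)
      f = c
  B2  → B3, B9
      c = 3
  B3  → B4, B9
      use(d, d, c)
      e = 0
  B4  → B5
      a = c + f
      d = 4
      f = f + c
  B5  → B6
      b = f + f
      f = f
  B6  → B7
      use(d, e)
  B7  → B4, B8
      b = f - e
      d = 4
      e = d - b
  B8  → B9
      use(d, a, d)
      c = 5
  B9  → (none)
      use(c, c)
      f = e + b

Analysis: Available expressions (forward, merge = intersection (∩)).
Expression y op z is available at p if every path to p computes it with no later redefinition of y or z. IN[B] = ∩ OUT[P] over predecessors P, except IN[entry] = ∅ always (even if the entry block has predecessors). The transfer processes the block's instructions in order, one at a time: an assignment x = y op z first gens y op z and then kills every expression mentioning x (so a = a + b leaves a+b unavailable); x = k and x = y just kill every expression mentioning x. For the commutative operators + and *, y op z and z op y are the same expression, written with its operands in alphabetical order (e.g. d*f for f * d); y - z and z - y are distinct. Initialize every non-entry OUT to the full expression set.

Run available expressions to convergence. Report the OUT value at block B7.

Per-block solution:
  B0:   IN={}   OUT={}
  B1:   IN={}   OUT={}
  B2:   IN={}   OUT={}
  B3:   IN={}   OUT={}
  B4:   IN={}   OUT={}
  B5:   IN={}   OUT={}
  B6:   IN={}   OUT={}
  B7:   IN={}   OUT={d-b}
  B8:   IN={d-b}   OUT={d-b}
  B9:   IN={}   OUT={b+e}

Merge at B7: IN[B7] = OUT[B0] ∩ OUT[B6] = {}
Applying B7's transfer function to that IN value gives OUT[B7] (row B7 above).

Answer: {d-b}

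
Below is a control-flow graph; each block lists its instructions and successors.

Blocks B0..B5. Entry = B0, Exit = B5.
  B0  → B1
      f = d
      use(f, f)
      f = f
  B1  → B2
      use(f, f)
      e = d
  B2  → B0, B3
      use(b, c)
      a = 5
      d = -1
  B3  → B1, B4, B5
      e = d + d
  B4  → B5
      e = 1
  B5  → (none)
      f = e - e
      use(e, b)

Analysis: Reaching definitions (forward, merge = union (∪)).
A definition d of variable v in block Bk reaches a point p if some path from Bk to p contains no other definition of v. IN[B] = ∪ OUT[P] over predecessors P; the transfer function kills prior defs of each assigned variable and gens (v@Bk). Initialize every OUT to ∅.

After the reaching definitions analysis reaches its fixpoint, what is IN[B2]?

Fixpoint table:
  B0:  IN={a@B2, d@B2, e@B1, f@B0}  OUT={a@B2, d@B2, e@B1, f@B0}
  B1:  IN={a@B2, d@B2, e@B1, e@B3, f@B0}  OUT={a@B2, d@B2, e@B1, f@B0}
  B2:  IN={a@B2, d@B2, e@B1, f@B0}  OUT={a@B2, d@B2, e@B1, f@B0}
  B3:  IN={a@B2, d@B2, e@B1, f@B0}  OUT={a@B2, d@B2, e@B3, f@B0}
  B4:  IN={a@B2, d@B2, e@B3, f@B0}  OUT={a@B2, d@B2, e@B4, f@B0}
  B5:  IN={a@B2, d@B2, e@B3, e@B4, f@B0}  OUT={a@B2, d@B2, e@B3, e@B4, f@B5}

Merge at B2: IN[B2] = OUT[B1] = {a@B2, d@B2, e@B1, f@B0}

Answer: {a@B2, d@B2, e@B1, f@B0}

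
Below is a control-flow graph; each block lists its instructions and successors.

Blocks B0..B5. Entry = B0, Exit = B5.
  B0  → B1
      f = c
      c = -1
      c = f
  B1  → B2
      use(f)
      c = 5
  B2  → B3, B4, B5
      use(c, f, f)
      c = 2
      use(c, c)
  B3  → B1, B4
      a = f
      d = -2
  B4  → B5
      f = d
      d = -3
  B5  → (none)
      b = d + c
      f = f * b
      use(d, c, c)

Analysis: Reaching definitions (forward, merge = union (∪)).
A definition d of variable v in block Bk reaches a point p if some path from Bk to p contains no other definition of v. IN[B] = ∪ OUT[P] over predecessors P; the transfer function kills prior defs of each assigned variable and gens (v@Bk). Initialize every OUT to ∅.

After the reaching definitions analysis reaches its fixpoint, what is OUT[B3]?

Converged values:
  B0:   IN={}   OUT={c@B0, f@B0}
  B1:   IN={a@B3, c@B0, c@B2, d@B3, f@B0}   OUT={a@B3, c@B1, d@B3, f@B0}
  B2:   IN={a@B3, c@B1, d@B3, f@B0}   OUT={a@B3, c@B2, d@B3, f@B0}
  B3:   IN={a@B3, c@B2, d@B3, f@B0}   OUT={a@B3, c@B2, d@B3, f@B0}
  B4:   IN={a@B3, c@B2, d@B3, f@B0}   OUT={a@B3, c@B2, d@B4, f@B4}
  B5:   IN={a@B3, c@B2, d@B3, d@B4, f@B0, f@B4}   OUT={a@B3, b@B5, c@B2, d@B3, d@B4, f@B5}

Merge at B3: IN[B3] = OUT[B2] = {a@B3, c@B2, d@B3, f@B0}
Applying B3's transfer function to that IN value gives OUT[B3] (row B3 above).

Answer: {a@B3, c@B2, d@B3, f@B0}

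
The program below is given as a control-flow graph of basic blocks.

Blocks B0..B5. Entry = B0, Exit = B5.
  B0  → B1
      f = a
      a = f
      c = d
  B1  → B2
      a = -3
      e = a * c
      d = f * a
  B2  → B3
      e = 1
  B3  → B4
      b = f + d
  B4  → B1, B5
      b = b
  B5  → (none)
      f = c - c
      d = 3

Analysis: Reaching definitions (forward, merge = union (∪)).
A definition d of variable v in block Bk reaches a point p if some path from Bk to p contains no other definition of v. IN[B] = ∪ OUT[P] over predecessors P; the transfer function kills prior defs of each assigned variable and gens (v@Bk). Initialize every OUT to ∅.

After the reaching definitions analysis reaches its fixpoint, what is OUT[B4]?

Per-block solution:
  B0: | IN={} | OUT={a@B0, c@B0, f@B0}
  B1: | IN={a@B0, a@B1, b@B4, c@B0, d@B1, e@B2, f@B0} | OUT={a@B1, b@B4, c@B0, d@B1, e@B1, f@B0}
  B2: | IN={a@B1, b@B4, c@B0, d@B1, e@B1, f@B0} | OUT={a@B1, b@B4, c@B0, d@B1, e@B2, f@B0}
  B3: | IN={a@B1, b@B4, c@B0, d@B1, e@B2, f@B0} | OUT={a@B1, b@B3, c@B0, d@B1, e@B2, f@B0}
  B4: | IN={a@B1, b@B3, c@B0, d@B1, e@B2, f@B0} | OUT={a@B1, b@B4, c@B0, d@B1, e@B2, f@B0}
  B5: | IN={a@B1, b@B4, c@B0, d@B1, e@B2, f@B0} | OUT={a@B1, b@B4, c@B0, d@B5, e@B2, f@B5}

Merge at B4: IN[B4] = OUT[B3] = {a@B1, b@B3, c@B0, d@B1, e@B2, f@B0}
Applying B4's transfer function to that IN value gives OUT[B4] (row B4 above).

Answer: {a@B1, b@B4, c@B0, d@B1, e@B2, f@B0}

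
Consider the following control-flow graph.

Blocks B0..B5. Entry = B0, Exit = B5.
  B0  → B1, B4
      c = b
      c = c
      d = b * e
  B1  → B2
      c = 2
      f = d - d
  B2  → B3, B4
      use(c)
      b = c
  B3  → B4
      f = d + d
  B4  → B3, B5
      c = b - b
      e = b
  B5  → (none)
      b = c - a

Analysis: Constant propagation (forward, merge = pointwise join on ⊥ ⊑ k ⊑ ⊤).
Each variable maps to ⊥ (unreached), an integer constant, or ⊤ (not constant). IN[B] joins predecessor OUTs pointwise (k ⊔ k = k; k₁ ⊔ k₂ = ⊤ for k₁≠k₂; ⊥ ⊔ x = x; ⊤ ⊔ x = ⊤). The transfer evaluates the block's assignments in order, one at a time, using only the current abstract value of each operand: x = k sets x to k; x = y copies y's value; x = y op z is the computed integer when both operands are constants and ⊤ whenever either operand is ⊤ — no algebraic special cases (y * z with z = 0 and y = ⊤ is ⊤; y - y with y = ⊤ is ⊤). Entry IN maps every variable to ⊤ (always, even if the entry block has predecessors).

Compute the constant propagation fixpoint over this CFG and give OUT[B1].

Per-block solution:
  B0:   IN=(all ⊤)   OUT=(all ⊤)
  B1:   IN=(all ⊤)   OUT={c:2; rest ⊤}
  B2:   IN={c:2; rest ⊤}   OUT={b:2, c:2; rest ⊤}
  B3:   IN=(all ⊤)   OUT=(all ⊤)
  B4:   IN=(all ⊤)   OUT=(all ⊤)
  B5:   IN=(all ⊤)   OUT=(all ⊤)

Merge at B1: IN[B1] = OUT[B0] = {a: ⊤, b: ⊤, c: ⊤, d: ⊤, e: ⊤, f: ⊤}
Applying B1's transfer function to that IN value gives OUT[B1] (row B1 above).

Answer: {a: ⊤, b: ⊤, c: 2, d: ⊤, e: ⊤, f: ⊤}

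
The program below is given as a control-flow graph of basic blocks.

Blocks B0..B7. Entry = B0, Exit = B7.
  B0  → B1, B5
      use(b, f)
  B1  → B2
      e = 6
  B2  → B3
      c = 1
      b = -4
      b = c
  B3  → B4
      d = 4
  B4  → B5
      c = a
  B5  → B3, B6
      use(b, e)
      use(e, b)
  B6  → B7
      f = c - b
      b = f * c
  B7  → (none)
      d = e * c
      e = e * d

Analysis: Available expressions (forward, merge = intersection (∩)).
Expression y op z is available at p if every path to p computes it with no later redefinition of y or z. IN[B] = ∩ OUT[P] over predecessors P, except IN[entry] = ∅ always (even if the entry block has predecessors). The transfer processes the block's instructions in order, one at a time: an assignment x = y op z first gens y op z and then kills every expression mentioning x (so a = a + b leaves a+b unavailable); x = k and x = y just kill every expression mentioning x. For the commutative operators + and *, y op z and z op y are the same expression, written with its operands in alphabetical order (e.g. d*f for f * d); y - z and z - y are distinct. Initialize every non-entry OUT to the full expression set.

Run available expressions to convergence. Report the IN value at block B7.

Answer: {c*f}

Derivation:
Per-block solution:
  B0:  IN={}  OUT={}
  B1:  IN={}  OUT={}
  B2:  IN={}  OUT={}
  B3:  IN={}  OUT={}
  B4:  IN={}  OUT={}
  B5:  IN={}  OUT={}
  B6:  IN={}  OUT={c*f}
  B7:  IN={c*f}  OUT={c*f}

Merge at B7: IN[B7] = OUT[B6] = {c*f}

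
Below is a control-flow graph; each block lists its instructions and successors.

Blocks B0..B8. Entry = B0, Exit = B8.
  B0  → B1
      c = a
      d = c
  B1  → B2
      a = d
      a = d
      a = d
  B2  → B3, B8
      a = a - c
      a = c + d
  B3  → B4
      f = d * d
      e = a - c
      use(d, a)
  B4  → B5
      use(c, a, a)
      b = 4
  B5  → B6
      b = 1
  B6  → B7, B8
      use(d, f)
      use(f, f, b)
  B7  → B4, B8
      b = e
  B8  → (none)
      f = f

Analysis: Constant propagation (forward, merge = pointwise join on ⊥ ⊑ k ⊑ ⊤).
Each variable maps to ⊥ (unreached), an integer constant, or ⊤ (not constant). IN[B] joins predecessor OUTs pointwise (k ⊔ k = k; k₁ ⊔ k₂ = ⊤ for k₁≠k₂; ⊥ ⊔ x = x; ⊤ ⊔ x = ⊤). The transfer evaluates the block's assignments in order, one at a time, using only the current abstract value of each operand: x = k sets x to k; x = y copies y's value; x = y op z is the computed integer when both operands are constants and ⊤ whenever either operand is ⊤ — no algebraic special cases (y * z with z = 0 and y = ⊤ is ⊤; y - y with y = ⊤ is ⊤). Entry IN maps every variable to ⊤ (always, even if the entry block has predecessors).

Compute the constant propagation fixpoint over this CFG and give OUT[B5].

Answer: {a: ⊤, b: 1, c: ⊤, d: ⊤, e: ⊤, f: ⊤}

Trace:
Converged values:
  B0: | IN=(all ⊤) | OUT=(all ⊤)
  B1: | IN=(all ⊤) | OUT=(all ⊤)
  B2: | IN=(all ⊤) | OUT=(all ⊤)
  B3: | IN=(all ⊤) | OUT=(all ⊤)
  B4: | IN=(all ⊤) | OUT={b:4; rest ⊤}
  B5: | IN={b:4; rest ⊤} | OUT={b:1; rest ⊤}
  B6: | IN={b:1; rest ⊤} | OUT={b:1; rest ⊤}
  B7: | IN={b:1; rest ⊤} | OUT=(all ⊤)
  B8: | IN=(all ⊤) | OUT=(all ⊤)

Merge at B5: IN[B5] = OUT[B4] = {a: ⊤, b: 4, c: ⊤, d: ⊤, e: ⊤, f: ⊤}
Applying B5's transfer function to that IN value gives OUT[B5] (row B5 above).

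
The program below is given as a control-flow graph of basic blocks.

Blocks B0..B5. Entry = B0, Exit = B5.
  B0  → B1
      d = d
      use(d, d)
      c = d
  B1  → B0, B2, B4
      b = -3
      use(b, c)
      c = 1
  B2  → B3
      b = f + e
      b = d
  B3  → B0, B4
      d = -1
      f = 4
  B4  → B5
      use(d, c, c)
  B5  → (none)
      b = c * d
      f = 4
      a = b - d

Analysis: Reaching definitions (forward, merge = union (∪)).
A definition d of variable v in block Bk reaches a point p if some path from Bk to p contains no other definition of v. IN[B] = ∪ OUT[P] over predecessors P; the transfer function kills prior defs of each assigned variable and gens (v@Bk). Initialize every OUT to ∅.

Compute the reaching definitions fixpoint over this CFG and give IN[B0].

Per-block solution:
  B0:  IN={b@B1, b@B2, c@B1, d@B0, d@B3, f@B3}  OUT={b@B1, b@B2, c@B0, d@B0, f@B3}
  B1:  IN={b@B1, b@B2, c@B0, d@B0, f@B3}  OUT={b@B1, c@B1, d@B0, f@B3}
  B2:  IN={b@B1, c@B1, d@B0, f@B3}  OUT={b@B2, c@B1, d@B0, f@B3}
  B3:  IN={b@B2, c@B1, d@B0, f@B3}  OUT={b@B2, c@B1, d@B3, f@B3}
  B4:  IN={b@B1, b@B2, c@B1, d@B0, d@B3, f@B3}  OUT={b@B1, b@B2, c@B1, d@B0, d@B3, f@B3}
  B5:  IN={b@B1, b@B2, c@B1, d@B0, d@B3, f@B3}  OUT={a@B5, b@B5, c@B1, d@B0, d@B3, f@B5}

Merge at B0 (entry node, so the boundary value {} is joined with the incoming edge(s)): IN[B0] = {} ⊔ OUT[B1] ⊔ OUT[B3] = {b@B1, b@B2, c@B1, d@B0, d@B3, f@B3}

Answer: {b@B1, b@B2, c@B1, d@B0, d@B3, f@B3}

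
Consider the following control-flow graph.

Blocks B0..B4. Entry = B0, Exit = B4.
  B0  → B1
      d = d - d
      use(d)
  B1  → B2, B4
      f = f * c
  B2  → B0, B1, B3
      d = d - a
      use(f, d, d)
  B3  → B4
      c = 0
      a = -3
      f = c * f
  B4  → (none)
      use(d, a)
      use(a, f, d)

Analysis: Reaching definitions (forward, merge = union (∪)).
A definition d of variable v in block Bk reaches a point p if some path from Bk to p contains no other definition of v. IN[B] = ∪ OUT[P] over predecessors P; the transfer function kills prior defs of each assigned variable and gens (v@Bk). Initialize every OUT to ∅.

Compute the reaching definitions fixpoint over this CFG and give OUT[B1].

Per-block solution:
  B0:   IN={d@B2, f@B1}   OUT={d@B0, f@B1}
  B1:   IN={d@B0, d@B2, f@B1}   OUT={d@B0, d@B2, f@B1}
  B2:   IN={d@B0, d@B2, f@B1}   OUT={d@B2, f@B1}
  B3:   IN={d@B2, f@B1}   OUT={a@B3, c@B3, d@B2, f@B3}
  B4:   IN={a@B3, c@B3, d@B0, d@B2, f@B1, f@B3}   OUT={a@B3, c@B3, d@B0, d@B2, f@B1, f@B3}

Merge at B1: IN[B1] = OUT[B0] ⊔ OUT[B2] = {d@B0, d@B2, f@B1}
Applying B1's transfer function to that IN value gives OUT[B1] (row B1 above).

Answer: {d@B0, d@B2, f@B1}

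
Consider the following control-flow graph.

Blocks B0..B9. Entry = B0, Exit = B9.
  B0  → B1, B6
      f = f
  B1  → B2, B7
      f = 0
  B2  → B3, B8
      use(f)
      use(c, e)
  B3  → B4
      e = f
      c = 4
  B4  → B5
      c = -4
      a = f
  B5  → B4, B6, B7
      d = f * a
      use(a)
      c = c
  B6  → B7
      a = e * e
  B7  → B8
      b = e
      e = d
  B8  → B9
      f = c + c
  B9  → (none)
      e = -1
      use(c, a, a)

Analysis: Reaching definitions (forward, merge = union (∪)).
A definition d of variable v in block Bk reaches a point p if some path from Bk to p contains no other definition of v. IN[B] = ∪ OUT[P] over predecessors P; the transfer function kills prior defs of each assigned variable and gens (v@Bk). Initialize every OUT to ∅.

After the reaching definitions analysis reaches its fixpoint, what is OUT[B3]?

Converged values:
  B0: | IN={} | OUT={f@B0}
  B1: | IN={f@B0} | OUT={f@B1}
  B2: | IN={f@B1} | OUT={f@B1}
  B3: | IN={f@B1} | OUT={c@B3, e@B3, f@B1}
  B4: | IN={a@B4, c@B3, c@B5, d@B5, e@B3, f@B1} | OUT={a@B4, c@B4, d@B5, e@B3, f@B1}
  B5: | IN={a@B4, c@B4, d@B5, e@B3, f@B1} | OUT={a@B4, c@B5, d@B5, e@B3, f@B1}
  B6: | IN={a@B4, c@B5, d@B5, e@B3, f@B0, f@B1} | OUT={a@B6, c@B5, d@B5, e@B3, f@B0, f@B1}
  B7: | IN={a@B4, a@B6, c@B5, d@B5, e@B3, f@B0, f@B1} | OUT={a@B4, a@B6, b@B7, c@B5, d@B5, e@B7, f@B0, f@B1}
  B8: | IN={a@B4, a@B6, b@B7, c@B5, d@B5, e@B7, f@B0, f@B1} | OUT={a@B4, a@B6, b@B7, c@B5, d@B5, e@B7, f@B8}
  B9: | IN={a@B4, a@B6, b@B7, c@B5, d@B5, e@B7, f@B8} | OUT={a@B4, a@B6, b@B7, c@B5, d@B5, e@B9, f@B8}

Merge at B3: IN[B3] = OUT[B2] = {f@B1}
Applying B3's transfer function to that IN value gives OUT[B3] (row B3 above).

Answer: {c@B3, e@B3, f@B1}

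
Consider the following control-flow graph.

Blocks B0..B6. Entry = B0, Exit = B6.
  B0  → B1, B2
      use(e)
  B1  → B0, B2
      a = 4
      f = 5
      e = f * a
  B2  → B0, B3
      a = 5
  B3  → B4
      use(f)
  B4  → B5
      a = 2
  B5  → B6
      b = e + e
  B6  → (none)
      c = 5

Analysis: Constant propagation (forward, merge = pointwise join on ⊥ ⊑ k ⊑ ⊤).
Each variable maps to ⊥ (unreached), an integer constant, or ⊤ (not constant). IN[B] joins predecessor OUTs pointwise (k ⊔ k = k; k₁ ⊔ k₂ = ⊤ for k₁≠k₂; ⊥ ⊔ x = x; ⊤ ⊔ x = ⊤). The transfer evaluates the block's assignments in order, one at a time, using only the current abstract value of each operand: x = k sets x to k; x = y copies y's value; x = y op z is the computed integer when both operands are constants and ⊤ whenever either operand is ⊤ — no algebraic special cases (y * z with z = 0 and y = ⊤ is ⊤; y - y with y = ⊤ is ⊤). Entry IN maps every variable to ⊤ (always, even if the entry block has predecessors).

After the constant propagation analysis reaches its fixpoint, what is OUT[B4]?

Answer: {a: 2, b: ⊤, c: ⊤, d: ⊤, e: ⊤, f: ⊤}

Working:
Per-block solution:
  B0:   IN=(all ⊤)   OUT=(all ⊤)
  B1:   IN=(all ⊤)   OUT={a:4, e:20, f:5; rest ⊤}
  B2:   IN=(all ⊤)   OUT={a:5; rest ⊤}
  B3:   IN={a:5; rest ⊤}   OUT={a:5; rest ⊤}
  B4:   IN={a:5; rest ⊤}   OUT={a:2; rest ⊤}
  B5:   IN={a:2; rest ⊤}   OUT={a:2; rest ⊤}
  B6:   IN={a:2; rest ⊤}   OUT={a:2, c:5; rest ⊤}

Merge at B4: IN[B4] = OUT[B3] = {a: 5, b: ⊤, c: ⊤, d: ⊤, e: ⊤, f: ⊤}
Applying B4's transfer function to that IN value gives OUT[B4] (row B4 above).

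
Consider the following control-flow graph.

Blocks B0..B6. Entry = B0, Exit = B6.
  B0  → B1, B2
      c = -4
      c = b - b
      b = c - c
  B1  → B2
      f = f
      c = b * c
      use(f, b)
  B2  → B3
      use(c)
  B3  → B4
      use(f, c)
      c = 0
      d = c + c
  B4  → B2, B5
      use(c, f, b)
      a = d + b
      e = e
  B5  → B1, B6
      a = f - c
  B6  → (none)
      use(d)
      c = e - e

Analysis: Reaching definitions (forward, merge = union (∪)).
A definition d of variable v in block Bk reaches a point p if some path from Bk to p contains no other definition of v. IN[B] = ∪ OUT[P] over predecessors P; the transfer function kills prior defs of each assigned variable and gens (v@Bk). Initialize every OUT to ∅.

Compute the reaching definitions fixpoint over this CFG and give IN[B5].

Converged values:
  B0:  IN={}  OUT={b@B0, c@B0}
  B1:  IN={a@B5, b@B0, c@B0, c@B3, d@B3, e@B4, f@B1}  OUT={a@B5, b@B0, c@B1, d@B3, e@B4, f@B1}
  B2:  IN={a@B4, a@B5, b@B0, c@B0, c@B1, c@B3, d@B3, e@B4, f@B1}  OUT={a@B4, a@B5, b@B0, c@B0, c@B1, c@B3, d@B3, e@B4, f@B1}
  B3:  IN={a@B4, a@B5, b@B0, c@B0, c@B1, c@B3, d@B3, e@B4, f@B1}  OUT={a@B4, a@B5, b@B0, c@B3, d@B3, e@B4, f@B1}
  B4:  IN={a@B4, a@B5, b@B0, c@B3, d@B3, e@B4, f@B1}  OUT={a@B4, b@B0, c@B3, d@B3, e@B4, f@B1}
  B5:  IN={a@B4, b@B0, c@B3, d@B3, e@B4, f@B1}  OUT={a@B5, b@B0, c@B3, d@B3, e@B4, f@B1}
  B6:  IN={a@B5, b@B0, c@B3, d@B3, e@B4, f@B1}  OUT={a@B5, b@B0, c@B6, d@B3, e@B4, f@B1}

Merge at B5: IN[B5] = OUT[B4] = {a@B4, b@B0, c@B3, d@B3, e@B4, f@B1}

Answer: {a@B4, b@B0, c@B3, d@B3, e@B4, f@B1}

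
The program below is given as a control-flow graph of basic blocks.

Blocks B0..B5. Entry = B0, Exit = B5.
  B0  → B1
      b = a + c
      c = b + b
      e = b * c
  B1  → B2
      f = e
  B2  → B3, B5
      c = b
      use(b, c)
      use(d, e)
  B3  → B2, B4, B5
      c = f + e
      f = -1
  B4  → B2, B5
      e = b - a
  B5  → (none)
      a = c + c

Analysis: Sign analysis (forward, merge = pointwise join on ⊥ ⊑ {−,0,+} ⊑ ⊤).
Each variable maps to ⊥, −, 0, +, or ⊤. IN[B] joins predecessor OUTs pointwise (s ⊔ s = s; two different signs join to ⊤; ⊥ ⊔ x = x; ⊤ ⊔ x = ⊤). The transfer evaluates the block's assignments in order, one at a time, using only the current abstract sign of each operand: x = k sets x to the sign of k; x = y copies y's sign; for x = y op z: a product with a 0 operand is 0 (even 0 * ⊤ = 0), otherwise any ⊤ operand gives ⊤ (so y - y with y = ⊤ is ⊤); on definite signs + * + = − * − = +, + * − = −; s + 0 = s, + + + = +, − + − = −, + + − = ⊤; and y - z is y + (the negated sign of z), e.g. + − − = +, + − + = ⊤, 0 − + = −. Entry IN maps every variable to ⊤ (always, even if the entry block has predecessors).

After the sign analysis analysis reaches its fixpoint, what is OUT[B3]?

Converged values:
  B0:  IN=(all ⊤)  OUT=(all ⊤)
  B1:  IN=(all ⊤)  OUT=(all ⊤)
  B2:  IN=(all ⊤)  OUT=(all ⊤)
  B3:  IN=(all ⊤)  OUT={f:-; rest ⊤}
  B4:  IN={f:-; rest ⊤}  OUT={f:-; rest ⊤}
  B5:  IN=(all ⊤)  OUT=(all ⊤)

Merge at B3: IN[B3] = OUT[B2] = {a: ⊤, b: ⊤, c: ⊤, d: ⊤, e: ⊤, f: ⊤}
Applying B3's transfer function to that IN value gives OUT[B3] (row B3 above).

Answer: {a: ⊤, b: ⊤, c: ⊤, d: ⊤, e: ⊤, f: -}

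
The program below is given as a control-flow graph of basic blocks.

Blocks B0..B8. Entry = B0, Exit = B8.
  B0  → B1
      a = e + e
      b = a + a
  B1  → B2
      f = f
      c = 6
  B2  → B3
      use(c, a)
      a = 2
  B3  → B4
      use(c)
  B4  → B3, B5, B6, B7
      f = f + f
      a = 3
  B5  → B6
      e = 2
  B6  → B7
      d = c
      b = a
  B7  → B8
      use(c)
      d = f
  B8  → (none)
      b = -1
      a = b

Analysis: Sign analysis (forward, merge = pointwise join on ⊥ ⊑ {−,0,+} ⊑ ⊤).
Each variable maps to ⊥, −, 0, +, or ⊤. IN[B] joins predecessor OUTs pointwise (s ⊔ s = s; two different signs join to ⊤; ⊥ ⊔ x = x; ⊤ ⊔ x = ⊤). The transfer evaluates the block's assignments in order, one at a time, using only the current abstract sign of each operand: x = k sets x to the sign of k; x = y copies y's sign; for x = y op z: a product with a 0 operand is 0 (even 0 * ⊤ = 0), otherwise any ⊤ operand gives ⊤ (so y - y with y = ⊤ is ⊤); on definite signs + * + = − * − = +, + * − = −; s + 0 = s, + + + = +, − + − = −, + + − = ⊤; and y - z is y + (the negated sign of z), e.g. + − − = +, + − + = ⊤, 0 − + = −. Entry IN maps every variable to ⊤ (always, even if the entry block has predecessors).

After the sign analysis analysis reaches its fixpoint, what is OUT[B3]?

Answer: {a: +, b: ⊤, c: +, d: ⊤, e: ⊤, f: ⊤}

Working:
Per-block solution:
  B0: | IN=(all ⊤) | OUT=(all ⊤)
  B1: | IN=(all ⊤) | OUT={c:+; rest ⊤}
  B2: | IN={c:+; rest ⊤} | OUT={a:+, c:+; rest ⊤}
  B3: | IN={a:+, c:+; rest ⊤} | OUT={a:+, c:+; rest ⊤}
  B4: | IN={a:+, c:+; rest ⊤} | OUT={a:+, c:+; rest ⊤}
  B5: | IN={a:+, c:+; rest ⊤} | OUT={a:+, c:+, e:+; rest ⊤}
  B6: | IN={a:+, c:+; rest ⊤} | OUT={a:+, b:+, c:+, d:+; rest ⊤}
  B7: | IN={a:+, c:+; rest ⊤} | OUT={a:+, c:+; rest ⊤}
  B8: | IN={a:+, c:+; rest ⊤} | OUT={a:-, b:-, c:+; rest ⊤}

Merge at B3: IN[B3] = OUT[B2] ⊔ OUT[B4] = {a: +, b: ⊤, c: +, d: ⊤, e: ⊤, f: ⊤}
Applying B3's transfer function to that IN value gives OUT[B3] (row B3 above).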